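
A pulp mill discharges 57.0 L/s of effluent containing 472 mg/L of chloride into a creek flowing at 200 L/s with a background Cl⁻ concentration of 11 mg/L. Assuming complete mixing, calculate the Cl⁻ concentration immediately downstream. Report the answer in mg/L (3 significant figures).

57.0 L/s = 0.057 m³/s.
200 L/s = 0.2 m³/s.
By mass balance at complete mixing, C = (0.057·472 + 0.2·11) / (0.057 + 0.2) = 29.1/0.257 = 113.2 mg/L.

113 mg/L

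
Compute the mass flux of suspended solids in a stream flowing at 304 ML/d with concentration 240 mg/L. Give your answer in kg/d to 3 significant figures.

304 ML/d = 3.519 m³/s.
Mass flux = Q·C = 3.519 m³/s × 240 g/m³ = 844.4 g/s.
= 844.4 g/s × 86.4 = 7.296e+04 kg/d.

73000 kg/d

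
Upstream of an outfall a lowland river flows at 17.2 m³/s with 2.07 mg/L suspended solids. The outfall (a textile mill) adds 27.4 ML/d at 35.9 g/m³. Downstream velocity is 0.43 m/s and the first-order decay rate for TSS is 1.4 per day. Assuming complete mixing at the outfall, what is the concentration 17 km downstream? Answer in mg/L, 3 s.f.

1.41 mg/L

27.4 ML/d = 0.3171 m³/s.
After complete mixing, C₀ = (0.3171·35.9 + 17.2·2.07) / 17.52 = 2.682 mg/L.
Travel time t = 1.7e+04 m / 0.43 m/s = 3.953e+04 s = 0.4576 d.
C = 2.682·exp(−1.4·0.4576) = 2.682·0.527 = 1.414 mg/L.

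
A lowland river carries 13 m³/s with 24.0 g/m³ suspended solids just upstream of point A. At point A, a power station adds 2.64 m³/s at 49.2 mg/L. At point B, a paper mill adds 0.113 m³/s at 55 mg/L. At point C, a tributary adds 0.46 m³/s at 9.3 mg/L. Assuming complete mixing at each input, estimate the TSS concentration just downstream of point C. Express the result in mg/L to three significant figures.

27.9 mg/L

After input A: C = (13·24 + 2.64·49.2) / 15.64 = 28.25 mg/L.
After input B: C = (15.64·28.25 + 0.113·55) / 15.75 = 28.45 mg/L.
After input C: C = (15.75·28.45 + 0.46·9.3) / 16.21 = 27.9 mg/L.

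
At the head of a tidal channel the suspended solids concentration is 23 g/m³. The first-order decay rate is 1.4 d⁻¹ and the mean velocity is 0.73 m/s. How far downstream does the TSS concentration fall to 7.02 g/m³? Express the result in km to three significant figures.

From C = C₀·e^(−kt), t = ln(C₀/C)/k = ln(23/7.02)/1.4 = 1.187/1.4 = 0.8477 d.
Distance = v·t = 0.73 m/s × 7.324e+04 s = 5.346e+04 m = 53.46 km.

53.5 km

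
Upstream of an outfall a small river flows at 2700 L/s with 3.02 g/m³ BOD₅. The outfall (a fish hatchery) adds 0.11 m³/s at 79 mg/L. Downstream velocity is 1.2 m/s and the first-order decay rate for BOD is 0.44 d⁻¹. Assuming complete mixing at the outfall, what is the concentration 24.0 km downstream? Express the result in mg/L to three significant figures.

5.41 mg/L

2700 L/s = 2.7 m³/s.
After complete mixing, C₀ = (0.11·79 + 2.7·3.02) / 2.81 = 5.994 mg/L.
Travel time t = 2.4e+04 m / 1.2 m/s = 2e+04 s = 0.2315 d.
C = 5.994·exp(−0.44·0.2315) = 5.994·0.9032 = 5.414 mg/L.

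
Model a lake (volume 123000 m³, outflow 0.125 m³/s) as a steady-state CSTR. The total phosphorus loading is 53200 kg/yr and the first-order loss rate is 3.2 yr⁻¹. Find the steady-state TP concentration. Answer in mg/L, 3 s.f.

12.3 mg/L

Outflow Q = 0.125 m³/s × 3.156e+07 s/yr = 3.945e+06 m³/yr.
Steady-state CSTR mass balance: W = Q·C + k·V·C, so C = W/(Q + kV).
Q + kV = 3.945e+06 + 3.2·123000 = 4.338e+06 m³/yr.
C = 53200/4.338e+06 = 0.01226 kg/m³ = 12.26 mg/L.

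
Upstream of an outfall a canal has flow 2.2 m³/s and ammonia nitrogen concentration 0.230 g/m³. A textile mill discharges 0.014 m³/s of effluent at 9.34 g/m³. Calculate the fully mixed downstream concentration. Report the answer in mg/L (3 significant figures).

0.288 mg/L

Conservation of mass across the mixing zone: C = (0.014·9.34 + 2.2·0.23) / (0.014 + 2.2) = 0.6368/2.214 = 0.2876 mg/L.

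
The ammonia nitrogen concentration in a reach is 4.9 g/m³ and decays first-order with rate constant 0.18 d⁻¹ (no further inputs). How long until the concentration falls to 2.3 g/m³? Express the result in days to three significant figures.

4.20 d

t = ln(C₀/C)/k = ln(4.9/2.3)/0.18 = 0.7563/0.18 = 4.202 d.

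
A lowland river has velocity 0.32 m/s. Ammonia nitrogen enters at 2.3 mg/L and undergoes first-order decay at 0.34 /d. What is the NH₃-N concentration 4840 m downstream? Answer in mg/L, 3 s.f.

Travel time t = 4840 m / 0.32 m/s = 4840/0.32 = 1.512e+04 s = 0.1751 d.
First-order decay: C = 2.3·exp(−0.34·0.1751) = 2.3·0.9422 = 2.167 mg/L.

2.17 mg/L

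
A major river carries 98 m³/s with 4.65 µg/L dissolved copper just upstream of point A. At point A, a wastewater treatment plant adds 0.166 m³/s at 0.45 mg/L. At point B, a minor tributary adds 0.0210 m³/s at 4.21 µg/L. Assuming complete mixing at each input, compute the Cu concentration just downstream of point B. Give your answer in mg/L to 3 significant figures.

4.65 µg/L = 0.00465 mg/L.
After input A: C = (98·0.00465 + 0.166·0.45) / 98.17 = 0.005403 mg/L.
4.21 µg/L = 0.00421 mg/L.
After input B: C = (98.17·0.005403 + 0.021·0.00421) / 98.19 = 0.005403 mg/L.

0.00540 mg/L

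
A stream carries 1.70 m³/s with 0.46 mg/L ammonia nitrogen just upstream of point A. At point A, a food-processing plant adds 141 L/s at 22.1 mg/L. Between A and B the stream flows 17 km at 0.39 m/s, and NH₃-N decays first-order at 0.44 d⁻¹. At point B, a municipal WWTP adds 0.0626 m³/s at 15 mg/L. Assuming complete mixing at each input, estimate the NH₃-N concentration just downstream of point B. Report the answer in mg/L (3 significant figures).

2.13 mg/L

141 L/s = 0.141 m³/s.
After input A: C = (1.7·0.46 + 0.141·22.1) / 1.841 = 2.117 mg/L.
Over the 17 km reach to input B (t = 4.359e+04 s = 0.5045 d), decay gives C = 2.117·exp(−0.44·0.5045) = 1.696 mg/L.
After input B: C = (1.841·1.696 + 0.0626·15) / 1.904 = 2.133 mg/L.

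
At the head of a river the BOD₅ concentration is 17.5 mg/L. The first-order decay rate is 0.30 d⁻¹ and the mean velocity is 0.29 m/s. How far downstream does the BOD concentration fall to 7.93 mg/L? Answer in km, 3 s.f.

66.1 km

From C = C₀·e^(−kt), t = ln(C₀/C)/k = ln(17.5/7.93)/0.30 = 0.7915/0.30 = 2.638 d.
Distance = v·t = 0.29 m/s × 2.28e+05 s = 6.611e+04 m = 66.11 km.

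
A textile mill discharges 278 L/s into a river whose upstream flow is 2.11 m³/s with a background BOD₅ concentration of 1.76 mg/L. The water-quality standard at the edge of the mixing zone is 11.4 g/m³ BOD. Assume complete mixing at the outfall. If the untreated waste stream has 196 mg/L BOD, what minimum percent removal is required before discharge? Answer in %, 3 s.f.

278 L/s = 0.278 m³/s.
Mass balance: 11.4·2.388 = 0.278·Cₑ + 2.11·1.76.
Cₑ = (27.22 − 3.714) / 0.278 = 84.57 mg/L.
Required removal = 1 − 84.57/196 = 56.85 %.

56.9 %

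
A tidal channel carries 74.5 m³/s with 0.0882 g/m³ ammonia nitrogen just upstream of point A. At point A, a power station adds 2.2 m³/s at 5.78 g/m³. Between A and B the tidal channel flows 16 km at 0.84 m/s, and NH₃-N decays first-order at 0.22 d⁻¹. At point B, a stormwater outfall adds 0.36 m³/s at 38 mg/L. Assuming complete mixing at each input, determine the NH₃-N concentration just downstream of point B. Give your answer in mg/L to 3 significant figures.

After input A: C = (74.5·0.0882 + 2.2·5.78) / 76.7 = 0.2515 mg/L.
Over the 16 km reach to input B (t = 1.905e+04 s = 0.2205 d), decay gives C = 0.2515·exp(−0.22·0.2205) = 0.2396 mg/L.
After input B: C = (76.7·0.2396 + 0.36·38) / 77.06 = 0.416 mg/L.

0.416 mg/L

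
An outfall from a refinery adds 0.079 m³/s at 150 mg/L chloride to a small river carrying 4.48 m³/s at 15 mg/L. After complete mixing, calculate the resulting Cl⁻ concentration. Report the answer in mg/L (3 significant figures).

17.3 mg/L

Conservation of mass across the mixing zone: C = (0.079·150 + 4.48·15) / (0.079 + 4.48) = 79.05/4.559 = 17.34 mg/L.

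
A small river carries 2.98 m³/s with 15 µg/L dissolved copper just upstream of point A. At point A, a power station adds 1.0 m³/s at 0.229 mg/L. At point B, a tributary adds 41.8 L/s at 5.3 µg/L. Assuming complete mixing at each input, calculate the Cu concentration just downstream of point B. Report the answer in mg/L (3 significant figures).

0.0681 mg/L

15 µg/L = 0.015 mg/L.
After input A: C = (2.98·0.015 + 1·0.229) / 3.98 = 0.06877 mg/L.
41.8 L/s = 0.0418 m³/s.
5.3 µg/L = 0.0053 mg/L.
After input B: C = (3.98·0.06877 + 0.0418·0.0053) / 4.022 = 0.06811 mg/L.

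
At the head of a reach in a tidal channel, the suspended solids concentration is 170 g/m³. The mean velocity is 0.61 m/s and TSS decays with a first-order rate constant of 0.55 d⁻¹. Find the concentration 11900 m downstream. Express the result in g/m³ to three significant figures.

Travel time t = 11900 m / 0.61 m/s = 1.19e+04/0.61 = 1.951e+04 s = 0.2258 d.
First-order decay: C = 170·exp(−0.55·0.2258) = 170·0.8832 = 150.1 g/m³.

150 g/m³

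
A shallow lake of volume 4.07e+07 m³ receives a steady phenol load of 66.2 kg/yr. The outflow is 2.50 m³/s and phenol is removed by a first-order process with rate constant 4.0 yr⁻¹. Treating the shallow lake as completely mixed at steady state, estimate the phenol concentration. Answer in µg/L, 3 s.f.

0.274 µg/L

Outflow Q = 2.50 m³/s × 3.156e+07 s/yr = 7.889e+07 m³/yr.
Steady-state CSTR mass balance: W = Q·C + k·V·C, so C = W/(Q + kV).
Q + kV = 7.889e+07 + 4.0·4.07e+07 = 2.417e+08 m³/yr.
C = 66.2/2.417e+08 = 2.739e-07 kg/m³ = 0.0002739 mg/L = 0.2739 µg/L.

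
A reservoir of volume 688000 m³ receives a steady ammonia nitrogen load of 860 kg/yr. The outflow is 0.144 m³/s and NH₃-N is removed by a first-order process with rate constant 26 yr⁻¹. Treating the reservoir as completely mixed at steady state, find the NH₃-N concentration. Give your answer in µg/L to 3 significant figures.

Outflow Q = 0.144 m³/s × 3.156e+07 s/yr = 4.544e+06 m³/yr.
Steady-state CSTR mass balance: W = Q·C + k·V·C, so C = W/(Q + kV).
Q + kV = 4.544e+06 + 26·688000 = 2.243e+07 m³/yr.
C = 860/2.243e+07 = 3.834e-05 kg/m³ = 0.03834 mg/L = 38.34 µg/L.

38.3 µg/L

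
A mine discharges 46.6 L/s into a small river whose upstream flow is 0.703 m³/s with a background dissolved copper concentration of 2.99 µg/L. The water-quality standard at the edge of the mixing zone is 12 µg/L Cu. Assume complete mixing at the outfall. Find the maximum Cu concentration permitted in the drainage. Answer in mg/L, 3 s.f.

46.6 L/s = 0.0466 m³/s.
2.99 µg/L = 0.00299 mg/L.
12 µg/L = 0.012 mg/L.
Mass balance: 0.012·0.7496 = 0.0466·Cₑ + 0.703·0.00299.
Cₑ = (0.008995 − 0.002102) / 0.0466 = 0.1479 mg/L.

0.148 mg/L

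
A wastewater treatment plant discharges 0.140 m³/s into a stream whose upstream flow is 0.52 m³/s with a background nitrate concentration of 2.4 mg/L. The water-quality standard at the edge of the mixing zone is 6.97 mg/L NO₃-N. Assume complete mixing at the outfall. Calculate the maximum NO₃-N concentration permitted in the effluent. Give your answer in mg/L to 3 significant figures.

Mass balance: 6.97·0.66 = 0.14·Cₑ + 0.52·2.4.
Cₑ = (4.6 − 1.248) / 0.14 = 23.94 mg/L.

23.9 mg/L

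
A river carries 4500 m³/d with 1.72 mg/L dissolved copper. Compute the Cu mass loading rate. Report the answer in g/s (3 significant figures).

0.0896 g/s

4500 m³/d = 0.05208 m³/s.
Mass flux = Q·C = 0.05208 m³/s × 1.72 g/m³ = 0.08958 g/s.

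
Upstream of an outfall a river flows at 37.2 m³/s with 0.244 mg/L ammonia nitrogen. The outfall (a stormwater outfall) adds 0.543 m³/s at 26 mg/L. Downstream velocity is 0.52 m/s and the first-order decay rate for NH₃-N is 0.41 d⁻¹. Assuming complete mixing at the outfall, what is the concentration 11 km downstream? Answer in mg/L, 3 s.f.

After complete mixing, C₀ = (0.543·26 + 37.2·0.244) / 37.74 = 0.6145 mg/L.
Travel time t = 1.1e+04 m / 0.52 m/s = 2.115e+04 s = 0.2448 d.
C = 0.6145·exp(−0.41·0.2448) = 0.6145·0.9045 = 0.5559 mg/L.

0.556 mg/L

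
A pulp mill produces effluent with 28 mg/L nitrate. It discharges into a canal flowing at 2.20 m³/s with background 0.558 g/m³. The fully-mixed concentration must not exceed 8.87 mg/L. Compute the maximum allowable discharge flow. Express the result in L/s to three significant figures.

Mass balance at complete mixing: C_std·(Q_w + Q_r) = Q_w·C_e + Q_r·C_b.
Rearranging, Q_w = Q_r·(C_std − C_b)/(C_e − C_std) = 2.20·(8.87 − 0.558) / (28 − 8.87) = 0.9559 m³/s.
= 955.9 L/s.

956 L/s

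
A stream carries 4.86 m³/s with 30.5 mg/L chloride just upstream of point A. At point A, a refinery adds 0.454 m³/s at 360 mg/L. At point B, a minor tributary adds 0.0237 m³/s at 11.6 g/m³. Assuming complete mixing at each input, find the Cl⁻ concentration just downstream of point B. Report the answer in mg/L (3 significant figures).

58.4 mg/L

After input A: C = (4.86·30.5 + 0.454·360) / 5.314 = 58.65 mg/L.
After input B: C = (5.314·58.65 + 0.0237·11.6) / 5.338 = 58.44 mg/L.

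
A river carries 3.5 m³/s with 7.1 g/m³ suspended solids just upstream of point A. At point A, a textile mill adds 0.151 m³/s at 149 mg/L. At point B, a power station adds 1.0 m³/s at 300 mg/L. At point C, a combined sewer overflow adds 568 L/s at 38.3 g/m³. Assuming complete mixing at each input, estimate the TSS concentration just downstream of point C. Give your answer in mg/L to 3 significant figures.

After input A: C = (3.5·7.1 + 0.151·149) / 3.651 = 12.97 mg/L.
After input B: C = (3.651·12.97 + 1·300) / 4.651 = 74.68 mg/L.
568 L/s = 0.568 m³/s.
After input C: C = (4.651·74.68 + 0.568·38.3) / 5.219 = 70.72 mg/L.

70.7 mg/L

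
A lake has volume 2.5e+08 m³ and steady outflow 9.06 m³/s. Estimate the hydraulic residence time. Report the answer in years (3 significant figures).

0.874 yr

Q = 9.06 m³/s × 3.156e+07 s/yr = 2.859e+08 m³/yr.
Hydraulic residence time τ = V/Q = 2.5e+08/2.859e+08 = 0.8744 yr.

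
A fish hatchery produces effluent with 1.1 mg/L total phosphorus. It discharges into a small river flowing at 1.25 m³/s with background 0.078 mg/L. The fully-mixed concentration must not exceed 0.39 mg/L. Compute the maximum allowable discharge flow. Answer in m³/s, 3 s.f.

Mass balance at complete mixing: C_std·(Q_w + Q_r) = Q_w·C_e + Q_r·C_b.
Rearranging, Q_w = Q_r·(C_std − C_b)/(C_e − C_std) = 1.25·(0.39 − 0.078) / (1.1 − 0.39) = 0.5493 m³/s.

0.549 m³/s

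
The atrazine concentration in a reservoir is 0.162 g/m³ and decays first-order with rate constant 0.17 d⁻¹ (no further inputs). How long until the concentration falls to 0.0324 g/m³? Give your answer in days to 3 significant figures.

9.47 d

t = ln(C₀/C)/k = ln(0.162/0.0324)/0.17 = 1.609/0.17 = 9.467 d.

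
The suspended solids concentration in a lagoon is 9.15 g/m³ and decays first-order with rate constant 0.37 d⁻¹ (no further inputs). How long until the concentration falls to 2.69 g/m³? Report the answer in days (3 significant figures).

t = ln(C₀/C)/k = ln(9.15/2.69)/0.37 = 1.224/0.37 = 3.309 d.

3.31 d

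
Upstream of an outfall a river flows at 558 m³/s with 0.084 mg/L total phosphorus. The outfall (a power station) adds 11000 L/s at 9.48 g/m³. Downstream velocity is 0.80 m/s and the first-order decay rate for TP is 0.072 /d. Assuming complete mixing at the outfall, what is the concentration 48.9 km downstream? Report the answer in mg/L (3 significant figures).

11000 L/s = 11 m³/s.
After complete mixing, C₀ = (11·9.48 + 558·0.084) / 569 = 0.2656 mg/L.
Travel time t = 4.89e+04 m / 0.80 m/s = 6.112e+04 s = 0.7075 d.
C = 0.2656·exp(−0.072·0.7075) = 0.2656·0.9503 = 0.2525 mg/L.

0.252 mg/L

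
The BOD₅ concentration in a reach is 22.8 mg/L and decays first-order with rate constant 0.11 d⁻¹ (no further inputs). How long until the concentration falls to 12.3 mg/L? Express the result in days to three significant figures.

5.61 d

t = ln(C₀/C)/k = ln(22.8/12.3)/0.11 = 0.6172/0.11 = 5.611 d.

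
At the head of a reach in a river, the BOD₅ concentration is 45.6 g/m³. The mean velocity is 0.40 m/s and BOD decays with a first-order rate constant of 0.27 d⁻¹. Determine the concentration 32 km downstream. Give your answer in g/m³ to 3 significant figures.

35.5 g/m³

Travel time t = 32 km / 0.40 m/s = 3.2e+04/0.40 = 8e+04 s = 0.9259 d.
First-order decay: C = 45.6·exp(−0.27·0.9259) = 45.6·0.7788 = 35.51 g/m³.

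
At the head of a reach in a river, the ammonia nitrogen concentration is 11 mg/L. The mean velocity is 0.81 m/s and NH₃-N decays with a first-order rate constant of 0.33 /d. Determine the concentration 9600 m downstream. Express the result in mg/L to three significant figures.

Travel time t = 9600 m / 0.81 m/s = 9600/0.81 = 1.185e+04 s = 0.1372 d.
First-order decay: C = 11·exp(−0.33·0.1372) = 11·0.9557 = 10.51 mg/L.

10.5 mg/L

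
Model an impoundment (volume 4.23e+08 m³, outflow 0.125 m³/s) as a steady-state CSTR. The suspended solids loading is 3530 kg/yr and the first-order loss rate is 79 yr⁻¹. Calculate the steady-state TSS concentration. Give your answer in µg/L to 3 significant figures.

0.106 µg/L

Outflow Q = 0.125 m³/s × 3.156e+07 s/yr = 3.945e+06 m³/yr.
Steady-state CSTR mass balance: W = Q·C + k·V·C, so C = W/(Q + kV).
Q + kV = 3.945e+06 + 79·4.23e+08 = 3.342e+10 m³/yr.
C = 3530/3.342e+10 = 1.056e-07 kg/m³ = 0.0001056 mg/L = 0.1056 µg/L.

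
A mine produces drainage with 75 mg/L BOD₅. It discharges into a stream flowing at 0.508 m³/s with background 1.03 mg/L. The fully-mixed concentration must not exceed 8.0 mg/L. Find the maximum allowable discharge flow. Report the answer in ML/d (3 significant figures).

Mass balance at complete mixing: C_std·(Q_w + Q_r) = Q_w·C_e + Q_r·C_b.
Rearranging, Q_w = Q_r·(C_std − C_b)/(C_e − C_std) = 0.508·(8 − 1.03) / (75 − 8) = 0.05285 m³/s.
= 4.566 ML/d.

4.57 ML/d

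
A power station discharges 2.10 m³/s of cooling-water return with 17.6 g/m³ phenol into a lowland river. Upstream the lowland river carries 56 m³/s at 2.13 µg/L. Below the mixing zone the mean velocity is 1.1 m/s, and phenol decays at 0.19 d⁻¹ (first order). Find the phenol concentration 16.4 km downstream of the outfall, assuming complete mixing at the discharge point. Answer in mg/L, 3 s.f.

2.13 µg/L = 0.00213 mg/L.
After complete mixing, C₀ = (2.1·17.6 + 56·0.00213) / 58.1 = 0.6382 mg/L.
Travel time t = 1.64e+04 m / 1.1 m/s = 1.491e+04 s = 0.1726 d.
C = 0.6382·exp(−0.19·0.1726) = 0.6382·0.9677 = 0.6176 mg/L.

0.618 mg/L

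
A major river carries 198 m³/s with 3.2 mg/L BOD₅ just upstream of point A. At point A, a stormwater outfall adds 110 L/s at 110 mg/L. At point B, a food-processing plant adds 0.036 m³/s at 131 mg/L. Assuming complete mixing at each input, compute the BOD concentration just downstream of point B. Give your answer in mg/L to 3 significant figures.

110 L/s = 0.11 m³/s.
After input A: C = (198·3.2 + 0.11·110) / 198.1 = 3.259 mg/L.
After input B: C = (198.1·3.259 + 0.036·131) / 198.1 = 3.283 mg/L.

3.28 mg/L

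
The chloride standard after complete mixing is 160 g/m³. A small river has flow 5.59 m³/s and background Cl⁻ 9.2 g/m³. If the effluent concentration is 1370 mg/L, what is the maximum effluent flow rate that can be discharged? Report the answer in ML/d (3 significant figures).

Mass balance at complete mixing: C_std·(Q_w + Q_r) = Q_w·C_e + Q_r·C_b.
Rearranging, Q_w = Q_r·(C_std − C_b)/(C_e − C_std) = 5.59·(160 − 9.2) / (1370 − 160) = 0.6967 m³/s.
= 60.19 ML/d.

60.2 ML/d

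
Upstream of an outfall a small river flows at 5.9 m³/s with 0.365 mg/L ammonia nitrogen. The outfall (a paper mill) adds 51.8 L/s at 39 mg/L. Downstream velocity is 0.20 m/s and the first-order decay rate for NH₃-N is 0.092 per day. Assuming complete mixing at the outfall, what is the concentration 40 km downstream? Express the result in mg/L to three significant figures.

0.567 mg/L

51.8 L/s = 0.0518 m³/s.
After complete mixing, C₀ = (0.0518·39 + 5.9·0.365) / 5.952 = 0.7013 mg/L.
Travel time t = 4e+04 m / 0.20 m/s = 2e+05 s = 2.315 d.
C = 0.7013·exp(−0.092·2.315) = 0.7013·0.8082 = 0.5667 mg/L.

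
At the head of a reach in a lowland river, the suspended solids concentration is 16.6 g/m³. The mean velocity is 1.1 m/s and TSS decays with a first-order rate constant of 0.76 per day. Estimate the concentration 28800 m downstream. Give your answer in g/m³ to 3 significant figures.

13.2 g/m³

Travel time t = 28800 m / 1.1 m/s = 2.88e+04/1.1 = 2.618e+04 s = 0.303 d.
First-order decay: C = 16.6·exp(−0.76·0.303) = 16.6·0.7943 = 13.19 g/m³.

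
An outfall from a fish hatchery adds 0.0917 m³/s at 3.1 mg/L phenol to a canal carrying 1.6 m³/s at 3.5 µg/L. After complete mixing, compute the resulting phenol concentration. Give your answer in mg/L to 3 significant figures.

0.171 mg/L

3.5 µg/L = 0.0035 mg/L.
By mass balance at complete mixing, C = (0.0917·3.1 + 1.6·0.0035) / (0.0917 + 1.6) = 0.2899/1.692 = 0.1713 mg/L.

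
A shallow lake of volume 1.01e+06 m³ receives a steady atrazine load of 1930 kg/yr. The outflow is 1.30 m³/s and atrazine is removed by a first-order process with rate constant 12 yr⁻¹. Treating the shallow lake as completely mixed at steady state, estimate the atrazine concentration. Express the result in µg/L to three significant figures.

Outflow Q = 1.30 m³/s × 3.156e+07 s/yr = 4.102e+07 m³/yr.
Steady-state CSTR mass balance: W = Q·C + k·V·C, so C = W/(Q + kV).
Q + kV = 4.102e+07 + 12·1.01e+06 = 5.314e+07 m³/yr.
C = 1930/5.314e+07 = 3.632e-05 kg/m³ = 0.03632 mg/L = 36.32 µg/L.

36.3 µg/L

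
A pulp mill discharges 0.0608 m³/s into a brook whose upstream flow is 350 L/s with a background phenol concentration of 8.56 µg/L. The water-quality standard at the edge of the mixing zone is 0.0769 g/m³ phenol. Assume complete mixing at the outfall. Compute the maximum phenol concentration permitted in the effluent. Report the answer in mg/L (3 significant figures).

0.470 mg/L

350 L/s = 0.35 m³/s.
8.56 µg/L = 0.00856 mg/L.
Mass balance: 0.0769·0.4108 = 0.0608·Cₑ + 0.35·0.00856.
Cₑ = (0.03159 − 0.002996) / 0.0608 = 0.4703 mg/L.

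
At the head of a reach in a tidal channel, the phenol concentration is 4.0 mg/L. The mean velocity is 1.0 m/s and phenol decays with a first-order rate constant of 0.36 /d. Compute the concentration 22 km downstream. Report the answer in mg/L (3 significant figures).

3.65 mg/L

Travel time t = 22 km / 1.0 m/s = 2.2e+04/1.0 = 2.2e+04 s = 0.2546 d.
First-order decay: C = 4.0·exp(−0.36·0.2546) = 4.0·0.9124 = 3.65 mg/L.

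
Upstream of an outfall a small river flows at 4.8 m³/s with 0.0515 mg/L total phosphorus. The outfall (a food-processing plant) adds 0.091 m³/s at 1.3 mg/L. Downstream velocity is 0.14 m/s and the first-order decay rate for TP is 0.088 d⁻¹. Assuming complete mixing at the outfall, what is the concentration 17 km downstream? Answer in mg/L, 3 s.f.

0.0660 mg/L

After complete mixing, C₀ = (0.091·1.3 + 4.8·0.0515) / 4.891 = 0.07473 mg/L.
Travel time t = 1.7e+04 m / 0.14 m/s = 1.214e+05 s = 1.405 d.
C = 0.07473·exp(−0.088·1.405) = 0.07473·0.8837 = 0.06604 mg/L.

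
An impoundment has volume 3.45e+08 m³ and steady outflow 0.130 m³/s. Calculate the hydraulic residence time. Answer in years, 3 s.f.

Q = 0.130 m³/s × 3.156e+07 s/yr = 4.102e+06 m³/yr.
Hydraulic residence time τ = V/Q = 3.45e+08/4.102e+06 = 84.1 yr.

84.1 yr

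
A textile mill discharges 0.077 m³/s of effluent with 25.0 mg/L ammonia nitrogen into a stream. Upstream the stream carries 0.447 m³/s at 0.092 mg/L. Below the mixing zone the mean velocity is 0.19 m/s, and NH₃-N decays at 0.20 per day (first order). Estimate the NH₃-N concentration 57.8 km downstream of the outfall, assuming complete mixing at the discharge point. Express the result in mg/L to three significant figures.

After complete mixing, C₀ = (0.077·25 + 0.447·0.092) / 0.524 = 3.752 mg/L.
Travel time t = 5.78e+04 m / 0.19 m/s = 3.042e+05 s = 3.521 d.
C = 3.752·exp(−0.20·3.521) = 3.752·0.4945 = 1.855 mg/L.

1.86 mg/L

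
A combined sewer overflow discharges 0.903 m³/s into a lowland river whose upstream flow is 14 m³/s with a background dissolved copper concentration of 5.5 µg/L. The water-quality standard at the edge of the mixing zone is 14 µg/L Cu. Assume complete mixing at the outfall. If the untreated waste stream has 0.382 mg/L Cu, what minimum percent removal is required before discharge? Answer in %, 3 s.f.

61.8 %

5.5 µg/L = 0.0055 mg/L.
14 µg/L = 0.014 mg/L.
Mass balance: 0.014·14.9 = 0.903·Cₑ + 14·0.0055.
Cₑ = (0.2086 − 0.077) / 0.903 = 0.1458 mg/L.
Required removal = 1 − 0.1458/0.382 = 61.84 %.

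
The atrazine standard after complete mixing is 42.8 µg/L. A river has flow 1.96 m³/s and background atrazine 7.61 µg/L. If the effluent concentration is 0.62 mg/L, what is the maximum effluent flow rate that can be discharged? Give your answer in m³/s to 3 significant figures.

0.119 m³/s

7.61 µg/L = 0.00761 mg/L.
42.8 µg/L = 0.0428 mg/L.
Mass balance at complete mixing: C_std·(Q_w + Q_r) = Q_w·C_e + Q_r·C_b.
Rearranging, Q_w = Q_r·(C_std − C_b)/(C_e − C_std) = 1.96·(0.0428 − 0.00761) / (0.62 − 0.0428) = 0.1195 m³/s.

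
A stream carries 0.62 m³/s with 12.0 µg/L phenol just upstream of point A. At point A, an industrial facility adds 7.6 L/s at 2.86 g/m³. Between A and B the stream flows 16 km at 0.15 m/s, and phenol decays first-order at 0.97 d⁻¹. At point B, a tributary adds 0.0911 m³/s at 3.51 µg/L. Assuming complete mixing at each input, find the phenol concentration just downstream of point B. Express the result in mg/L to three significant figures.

0.0127 mg/L

12.0 µg/L = 0.012 mg/L.
7.6 L/s = 0.0076 m³/s.
After input A: C = (0.62·0.012 + 0.0076·2.86) / 0.6276 = 0.04649 mg/L.
Over the 16 km reach to input B (t = 1.067e+05 s = 1.235 d), decay gives C = 0.04649·exp(−0.97·1.235) = 0.01404 mg/L.
3.51 µg/L = 0.00351 mg/L.
After input B: C = (0.6276·0.01404 + 0.0911·0.00351) / 0.7187 = 0.0127 mg/L.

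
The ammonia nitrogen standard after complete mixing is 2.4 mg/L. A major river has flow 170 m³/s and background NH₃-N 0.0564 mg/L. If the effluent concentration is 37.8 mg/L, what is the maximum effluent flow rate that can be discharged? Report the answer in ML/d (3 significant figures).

972 ML/d

Mass balance at complete mixing: C_std·(Q_w + Q_r) = Q_w·C_e + Q_r·C_b.
Rearranging, Q_w = Q_r·(C_std − C_b)/(C_e − C_std) = 170·(2.4 − 0.0564) / (37.8 − 2.4) = 11.25 m³/s.
= 972.4 ML/d.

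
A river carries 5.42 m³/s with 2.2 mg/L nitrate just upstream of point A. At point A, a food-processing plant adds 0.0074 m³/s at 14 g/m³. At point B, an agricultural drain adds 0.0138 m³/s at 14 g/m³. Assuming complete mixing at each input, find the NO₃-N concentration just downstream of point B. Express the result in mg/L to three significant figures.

After input A: C = (5.42·2.2 + 0.0074·14) / 5.427 = 2.216 mg/L.
After input B: C = (5.427·2.216 + 0.0138·14) / 5.441 = 2.246 mg/L.

2.25 mg/L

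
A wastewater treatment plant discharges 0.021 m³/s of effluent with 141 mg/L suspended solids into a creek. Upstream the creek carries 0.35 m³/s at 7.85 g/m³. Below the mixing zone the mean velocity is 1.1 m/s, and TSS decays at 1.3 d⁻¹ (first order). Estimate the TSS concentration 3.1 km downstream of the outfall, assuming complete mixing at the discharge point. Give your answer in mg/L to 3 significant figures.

After complete mixing, C₀ = (0.021·141 + 0.35·7.85) / 0.371 = 15.39 mg/L.
Travel time t = 3100 m / 1.1 m/s = 2818 s = 0.03262 d.
C = 15.39·exp(−1.3·0.03262) = 15.39·0.9585 = 14.75 mg/L.

14.7 mg/L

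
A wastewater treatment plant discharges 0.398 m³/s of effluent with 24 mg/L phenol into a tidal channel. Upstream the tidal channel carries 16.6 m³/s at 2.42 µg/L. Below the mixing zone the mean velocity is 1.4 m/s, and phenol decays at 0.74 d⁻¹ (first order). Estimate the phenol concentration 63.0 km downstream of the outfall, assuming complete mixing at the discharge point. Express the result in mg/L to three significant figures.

0.384 mg/L

2.42 µg/L = 0.00242 mg/L.
After complete mixing, C₀ = (0.398·24 + 16.6·0.00242) / 17 = 0.5643 mg/L.
Travel time t = 6.3e+04 m / 1.4 m/s = 4.5e+04 s = 0.5208 d.
C = 0.5643·exp(−0.74·0.5208) = 0.5643·0.6802 = 0.3838 mg/L.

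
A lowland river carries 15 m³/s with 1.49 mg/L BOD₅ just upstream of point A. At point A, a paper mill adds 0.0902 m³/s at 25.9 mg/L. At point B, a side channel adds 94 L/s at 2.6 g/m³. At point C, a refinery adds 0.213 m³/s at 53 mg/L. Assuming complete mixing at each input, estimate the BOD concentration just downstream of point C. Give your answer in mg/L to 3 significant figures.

2.35 mg/L

After input A: C = (15·1.49 + 0.0902·25.9) / 15.09 = 1.636 mg/L.
94 L/s = 0.094 m³/s.
After input B: C = (15.09·1.636 + 0.094·2.6) / 15.18 = 1.642 mg/L.
After input C: C = (15.18·1.642 + 0.213·53) / 15.4 = 2.352 mg/L.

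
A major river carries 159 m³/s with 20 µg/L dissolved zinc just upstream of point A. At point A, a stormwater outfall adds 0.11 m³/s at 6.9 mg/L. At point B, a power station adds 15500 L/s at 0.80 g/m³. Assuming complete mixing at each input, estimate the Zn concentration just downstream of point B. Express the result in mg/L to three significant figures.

20 µg/L = 0.02 mg/L.
After input A: C = (159·0.02 + 0.11·6.9) / 159.1 = 0.02476 mg/L.
15500 L/s = 15.5 m³/s.
After input B: C = (159.1·0.02476 + 15.5·0.8) / 174.6 = 0.09357 mg/L.

0.0936 mg/L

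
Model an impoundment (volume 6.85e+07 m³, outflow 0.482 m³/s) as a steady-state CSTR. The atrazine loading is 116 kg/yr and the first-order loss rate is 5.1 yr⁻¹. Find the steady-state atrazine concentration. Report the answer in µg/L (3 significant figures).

0.318 µg/L

Outflow Q = 0.482 m³/s × 3.156e+07 s/yr = 1.521e+07 m³/yr.
Steady-state CSTR mass balance: W = Q·C + k·V·C, so C = W/(Q + kV).
Q + kV = 1.521e+07 + 5.1·6.85e+07 = 3.646e+08 m³/yr.
C = 116/3.646e+08 = 3.182e-07 kg/m³ = 0.0003182 mg/L = 0.3182 µg/L.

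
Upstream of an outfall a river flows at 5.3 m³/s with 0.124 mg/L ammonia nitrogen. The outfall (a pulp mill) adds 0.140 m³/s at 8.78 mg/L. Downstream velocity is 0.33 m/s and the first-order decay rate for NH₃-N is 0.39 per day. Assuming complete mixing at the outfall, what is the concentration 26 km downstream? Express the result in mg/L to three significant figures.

After complete mixing, C₀ = (0.14·8.78 + 5.3·0.124) / 5.44 = 0.3468 mg/L.
Travel time t = 2.6e+04 m / 0.33 m/s = 7.879e+04 s = 0.9119 d.
C = 0.3468·exp(−0.39·0.9119) = 0.3468·0.7007 = 0.243 mg/L.

0.243 mg/L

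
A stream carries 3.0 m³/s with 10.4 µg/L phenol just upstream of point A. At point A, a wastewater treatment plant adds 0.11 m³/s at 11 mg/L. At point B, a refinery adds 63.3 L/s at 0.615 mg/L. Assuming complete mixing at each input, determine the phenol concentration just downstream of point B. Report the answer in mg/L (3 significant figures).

10.4 µg/L = 0.0104 mg/L.
After input A: C = (3·0.0104 + 0.11·11) / 3.11 = 0.3991 mg/L.
63.3 L/s = 0.0633 m³/s.
After input B: C = (3.11·0.3991 + 0.0633·0.615) / 3.173 = 0.4034 mg/L.

0.403 mg/L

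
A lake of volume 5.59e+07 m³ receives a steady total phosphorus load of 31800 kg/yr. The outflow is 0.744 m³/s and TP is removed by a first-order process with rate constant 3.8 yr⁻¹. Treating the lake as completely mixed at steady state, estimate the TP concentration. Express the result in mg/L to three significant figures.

Outflow Q = 0.744 m³/s × 3.156e+07 s/yr = 2.348e+07 m³/yr.
Steady-state CSTR mass balance: W = Q·C + k·V·C, so C = W/(Q + kV).
Q + kV = 2.348e+07 + 3.8·5.59e+07 = 2.359e+08 m³/yr.
C = 31800/2.359e+08 = 0.0001348 kg/m³ = 0.1348 mg/L.

0.135 mg/L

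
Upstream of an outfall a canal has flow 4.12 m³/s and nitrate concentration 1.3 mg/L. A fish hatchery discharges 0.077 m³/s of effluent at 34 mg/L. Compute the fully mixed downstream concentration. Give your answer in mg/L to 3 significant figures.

By mass balance at complete mixing, C = (0.077·34 + 4.12·1.3) / (0.077 + 4.12) = 7.974/4.197 = 1.9 mg/L.

1.90 mg/L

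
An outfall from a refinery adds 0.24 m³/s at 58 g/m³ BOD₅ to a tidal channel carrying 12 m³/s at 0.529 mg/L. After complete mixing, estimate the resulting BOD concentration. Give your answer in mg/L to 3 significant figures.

1.66 mg/L

Conservation of mass across the mixing zone: C = (0.24·58 + 12·0.529) / (0.24 + 12) = 20.27/12.24 = 1.656 mg/L.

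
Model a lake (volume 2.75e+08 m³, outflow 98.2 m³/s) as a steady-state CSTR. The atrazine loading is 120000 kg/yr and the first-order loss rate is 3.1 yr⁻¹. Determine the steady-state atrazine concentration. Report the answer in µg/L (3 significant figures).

30.4 µg/L

Outflow Q = 98.2 m³/s × 3.156e+07 s/yr = 3.099e+09 m³/yr.
Steady-state CSTR mass balance: W = Q·C + k·V·C, so C = W/(Q + kV).
Q + kV = 3.099e+09 + 3.1·2.75e+08 = 3.951e+09 m³/yr.
C = 120000/3.951e+09 = 3.037e-05 kg/m³ = 0.03037 mg/L = 30.37 µg/L.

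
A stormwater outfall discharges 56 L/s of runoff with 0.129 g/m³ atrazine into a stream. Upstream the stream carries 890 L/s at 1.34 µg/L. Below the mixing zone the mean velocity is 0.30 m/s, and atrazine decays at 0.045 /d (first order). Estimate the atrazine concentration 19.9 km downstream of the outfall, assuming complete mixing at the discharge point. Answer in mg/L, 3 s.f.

56 L/s = 0.056 m³/s.
890 L/s = 0.89 m³/s.
1.34 µg/L = 0.00134 mg/L.
After complete mixing, C₀ = (0.056·0.129 + 0.89·0.00134) / 0.946 = 0.008897 mg/L.
Travel time t = 1.99e+04 m / 0.30 m/s = 6.633e+04 s = 0.7677 d.
C = 0.008897·exp(−0.045·0.7677) = 0.008897·0.966 = 0.008595 mg/L.

0.00859 mg/L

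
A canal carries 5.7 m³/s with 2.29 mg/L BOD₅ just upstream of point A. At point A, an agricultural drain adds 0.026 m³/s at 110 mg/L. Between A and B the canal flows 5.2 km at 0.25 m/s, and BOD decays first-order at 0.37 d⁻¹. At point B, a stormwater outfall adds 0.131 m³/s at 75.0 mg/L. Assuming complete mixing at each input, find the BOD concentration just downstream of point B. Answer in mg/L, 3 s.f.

4.16 mg/L

After input A: C = (5.7·2.29 + 0.026·110) / 5.726 = 2.779 mg/L.
Over the 5.2 km reach to input B (t = 2.08e+04 s = 0.2407 d), decay gives C = 2.779·exp(−0.37·0.2407) = 2.542 mg/L.
After input B: C = (5.726·2.542 + 0.131·75) / 5.857 = 4.163 mg/L.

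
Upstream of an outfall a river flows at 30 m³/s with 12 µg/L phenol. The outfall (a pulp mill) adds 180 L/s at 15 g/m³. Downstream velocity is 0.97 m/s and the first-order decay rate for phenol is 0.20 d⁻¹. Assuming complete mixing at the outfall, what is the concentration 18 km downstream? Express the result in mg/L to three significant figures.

180 L/s = 0.18 m³/s.
12 µg/L = 0.012 mg/L.
After complete mixing, C₀ = (0.18·15 + 30·0.012) / 30.18 = 0.1014 mg/L.
Travel time t = 1.8e+04 m / 0.97 m/s = 1.856e+04 s = 0.2148 d.
C = 0.1014·exp(−0.20·0.2148) = 0.1014·0.958 = 0.09713 mg/L.

0.0971 mg/L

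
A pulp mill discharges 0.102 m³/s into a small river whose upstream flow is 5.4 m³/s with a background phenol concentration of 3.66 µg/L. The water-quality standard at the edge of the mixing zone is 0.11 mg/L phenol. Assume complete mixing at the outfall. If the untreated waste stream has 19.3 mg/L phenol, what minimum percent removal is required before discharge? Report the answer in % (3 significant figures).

3.66 µg/L = 0.00366 mg/L.
Mass balance: 0.11·5.502 = 0.102·Cₑ + 5.4·0.00366.
Cₑ = (0.6052 − 0.01976) / 0.102 = 5.74 mg/L.
Required removal = 1 − 5.74/19.3 = 70.26 %.

70.3 %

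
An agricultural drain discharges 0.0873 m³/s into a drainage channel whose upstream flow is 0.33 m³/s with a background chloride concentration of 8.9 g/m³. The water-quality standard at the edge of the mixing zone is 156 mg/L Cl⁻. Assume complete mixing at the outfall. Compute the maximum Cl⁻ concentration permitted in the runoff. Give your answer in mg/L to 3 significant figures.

Mass balance: 156·0.4173 = 0.0873·Cₑ + 0.33·8.9.
Cₑ = (65.1 − 2.937) / 0.0873 = 712 mg/L.

712 mg/L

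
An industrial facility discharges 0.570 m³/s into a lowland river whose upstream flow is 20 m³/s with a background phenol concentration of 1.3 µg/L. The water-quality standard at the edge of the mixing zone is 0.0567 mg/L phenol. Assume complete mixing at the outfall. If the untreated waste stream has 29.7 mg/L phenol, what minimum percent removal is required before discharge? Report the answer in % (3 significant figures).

93.3 %

1.3 µg/L = 0.0013 mg/L.
Mass balance: 0.0567·20.57 = 0.57·Cₑ + 20·0.0013.
Cₑ = (1.166 − 0.026) / 0.57 = 2.001 mg/L.
Required removal = 1 − 2.001/29.7 = 93.26 %.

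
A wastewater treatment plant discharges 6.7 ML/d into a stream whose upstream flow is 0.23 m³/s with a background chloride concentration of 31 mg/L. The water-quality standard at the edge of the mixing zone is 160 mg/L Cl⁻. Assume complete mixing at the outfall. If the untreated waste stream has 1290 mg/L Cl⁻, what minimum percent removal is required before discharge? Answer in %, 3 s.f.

57.9 %

6.7 ML/d = 0.07755 m³/s.
Mass balance: 160·0.3075 = 0.07755·Cₑ + 0.23·31.
Cₑ = (49.21 − 7.13) / 0.07755 = 542.6 mg/L.
Required removal = 1 − 542.6/1290 = 57.94 %.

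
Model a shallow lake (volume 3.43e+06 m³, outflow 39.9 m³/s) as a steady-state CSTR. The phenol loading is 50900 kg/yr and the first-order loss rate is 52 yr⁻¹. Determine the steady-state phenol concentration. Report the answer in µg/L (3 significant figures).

35.4 µg/L

Outflow Q = 39.9 m³/s × 3.156e+07 s/yr = 1.259e+09 m³/yr.
Steady-state CSTR mass balance: W = Q·C + k·V·C, so C = W/(Q + kV).
Q + kV = 1.259e+09 + 52·3.43e+06 = 1.438e+09 m³/yr.
C = 50900/1.438e+09 = 3.541e-05 kg/m³ = 0.03541 mg/L = 35.41 µg/L.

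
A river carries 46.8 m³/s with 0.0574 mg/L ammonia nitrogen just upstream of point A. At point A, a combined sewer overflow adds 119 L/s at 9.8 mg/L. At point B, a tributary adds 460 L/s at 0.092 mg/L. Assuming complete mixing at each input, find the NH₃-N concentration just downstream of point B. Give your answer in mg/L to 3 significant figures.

119 L/s = 0.119 m³/s.
After input A: C = (46.8·0.0574 + 0.119·9.8) / 46.92 = 0.08211 mg/L.
460 L/s = 0.46 m³/s.
After input B: C = (46.92·0.08211 + 0.46·0.092) / 47.38 = 0.08221 mg/L.

0.0822 mg/L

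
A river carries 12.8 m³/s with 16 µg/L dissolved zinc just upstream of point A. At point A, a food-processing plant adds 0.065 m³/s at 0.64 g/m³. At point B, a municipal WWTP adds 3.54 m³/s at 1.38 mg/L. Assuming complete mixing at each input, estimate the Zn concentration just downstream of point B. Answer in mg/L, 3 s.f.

16 µg/L = 0.016 mg/L.
After input A: C = (12.8·0.016 + 0.065·0.64) / 12.87 = 0.01915 mg/L.
After input B: C = (12.87·0.01915 + 3.54·1.38) / 16.41 = 0.3128 mg/L.

0.313 mg/L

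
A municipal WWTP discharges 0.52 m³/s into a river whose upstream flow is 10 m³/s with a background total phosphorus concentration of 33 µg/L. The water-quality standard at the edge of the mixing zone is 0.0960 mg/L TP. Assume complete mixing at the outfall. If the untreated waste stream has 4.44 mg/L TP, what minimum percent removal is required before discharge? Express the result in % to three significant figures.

70.6 %

33 µg/L = 0.033 mg/L.
Mass balance: 0.096·10.52 = 0.52·Cₑ + 10·0.033.
Cₑ = (1.01 − 0.33) / 0.52 = 1.308 mg/L.
Required removal = 1 − 1.308/4.44 = 70.55 %.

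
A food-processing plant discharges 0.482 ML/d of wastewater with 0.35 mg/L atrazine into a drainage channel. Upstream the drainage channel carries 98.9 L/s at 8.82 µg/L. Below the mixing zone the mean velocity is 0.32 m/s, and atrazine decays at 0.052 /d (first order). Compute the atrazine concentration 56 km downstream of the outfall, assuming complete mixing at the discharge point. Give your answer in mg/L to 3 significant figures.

0.0243 mg/L

0.482 ML/d = 0.005579 m³/s.
98.9 L/s = 0.0989 m³/s.
8.82 µg/L = 0.00882 mg/L.
After complete mixing, C₀ = (0.005579·0.35 + 0.0989·0.00882) / 0.1045 = 0.02704 mg/L.
Travel time t = 5.6e+04 m / 0.32 m/s = 1.75e+05 s = 2.025 d.
C = 0.02704·exp(−0.052·2.025) = 0.02704·0.9 = 0.02433 mg/L.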